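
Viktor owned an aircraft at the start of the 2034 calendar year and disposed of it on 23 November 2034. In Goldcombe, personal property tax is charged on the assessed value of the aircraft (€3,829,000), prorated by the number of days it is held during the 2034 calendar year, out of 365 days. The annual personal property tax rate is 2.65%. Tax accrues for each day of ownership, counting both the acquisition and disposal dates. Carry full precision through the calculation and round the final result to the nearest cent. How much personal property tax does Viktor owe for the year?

€90,904.66

Days held (1 January – 23 November 2034): 327 out of 365
Tax = €3,829,000 × 2.65% × 327/365 = €90,904.6562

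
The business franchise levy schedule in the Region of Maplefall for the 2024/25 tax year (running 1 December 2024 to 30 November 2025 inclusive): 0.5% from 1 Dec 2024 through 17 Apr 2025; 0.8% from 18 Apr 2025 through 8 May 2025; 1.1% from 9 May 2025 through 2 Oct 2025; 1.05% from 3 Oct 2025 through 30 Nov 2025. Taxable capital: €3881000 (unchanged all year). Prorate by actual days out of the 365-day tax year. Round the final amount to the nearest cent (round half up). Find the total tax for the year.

€32903.44

1 Dec 2024 – 17 Apr 2025: 138 days at 0.5% → €3881000 × 0.5% × 138/365 = €7336.6849
18 Apr – 8 May 2025: 21 days at 0.8% → €3881000 × 0.8% × 21/365 = €1786.3233
9 May – 2 Oct 2025: 147 days at 1.1% → €3881000 × 1.1% × 147/365 = €17193.3616
3 Oct – 30 Nov 2025: 59 days at 1.05% → €3881000 × 1.05% × 59/365 = €6587.0671
Total = €32903.4370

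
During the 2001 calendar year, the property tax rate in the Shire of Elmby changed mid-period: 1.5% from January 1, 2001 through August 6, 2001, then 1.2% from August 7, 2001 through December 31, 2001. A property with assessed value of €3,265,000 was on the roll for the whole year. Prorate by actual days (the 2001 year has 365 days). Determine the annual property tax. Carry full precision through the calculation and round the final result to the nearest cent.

January 1 – August 6, 2001: 218 days at 1.5% → €3,265,000 × 1.5% × 218/365 = €29,250.8219
August 7 – December 31, 2001: 147 days at 1.2% → €3,265,000 × 1.2% × 147/365 = €15,779.3425
Total = €45,030.1644

€45,030.16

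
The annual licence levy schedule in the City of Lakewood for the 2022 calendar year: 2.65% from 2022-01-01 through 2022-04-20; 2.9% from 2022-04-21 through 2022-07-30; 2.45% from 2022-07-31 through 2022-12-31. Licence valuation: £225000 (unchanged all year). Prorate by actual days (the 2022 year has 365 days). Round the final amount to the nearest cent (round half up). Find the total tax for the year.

£5928.29

2022-01-01 to 2022-04-20: 110 days at 2.65% → £225000 × 2.65% × 110/365 = £1796.9178
2022-04-21 to 2022-07-30: 101 days at 2.9% → £225000 × 2.9% × 101/365 = £1805.5479
2022-07-31 to 2022-12-31: 154 days at 2.45% → £225000 × 2.45% × 154/365 = £2325.8219
Total = £5928.2877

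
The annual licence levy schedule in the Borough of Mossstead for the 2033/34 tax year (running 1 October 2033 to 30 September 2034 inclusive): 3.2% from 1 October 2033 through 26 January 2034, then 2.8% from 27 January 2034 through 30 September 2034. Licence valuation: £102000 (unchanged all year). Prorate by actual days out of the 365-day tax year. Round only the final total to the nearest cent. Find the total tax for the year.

£2987.90

1 October 2033 – 26 January 2034: 118 days at 3.2% → £102000 × 3.2% × 118/365 = £1055.2110
27 January – 30 September 2034: 247 days at 2.8% → £102000 × 2.8% × 247/365 = £1932.6904
Total = £2987.9014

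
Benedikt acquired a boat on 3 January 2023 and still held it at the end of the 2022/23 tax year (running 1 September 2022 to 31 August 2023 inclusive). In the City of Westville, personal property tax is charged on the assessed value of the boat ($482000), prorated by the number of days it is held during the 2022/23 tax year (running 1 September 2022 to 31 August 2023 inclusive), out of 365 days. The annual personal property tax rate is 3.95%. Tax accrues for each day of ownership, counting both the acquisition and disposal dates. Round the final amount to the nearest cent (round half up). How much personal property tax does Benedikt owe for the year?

$12570.96

Days held (3 January – 31 August 2023): 241 out of 365
Tax = $482000 × 3.95% × 241/365 = $12570.9562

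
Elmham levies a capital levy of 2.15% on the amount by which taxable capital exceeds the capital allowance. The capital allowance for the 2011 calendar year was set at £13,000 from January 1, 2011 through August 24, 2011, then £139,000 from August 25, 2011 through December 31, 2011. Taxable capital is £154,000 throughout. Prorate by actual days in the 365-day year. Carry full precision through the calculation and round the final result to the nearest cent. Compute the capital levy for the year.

£2,074.07

January 1 – August 24, 2011: 236 days, exemption £13,000 → (£154,000 − £13,000) × 2.15% × 236/365 = £1,960.0932
August 25 – December 31, 2011: 129 days, exemption £139,000 → (£154,000 − £139,000) × 2.15% × 129/365 = £113.9795
Total = £2,074.0726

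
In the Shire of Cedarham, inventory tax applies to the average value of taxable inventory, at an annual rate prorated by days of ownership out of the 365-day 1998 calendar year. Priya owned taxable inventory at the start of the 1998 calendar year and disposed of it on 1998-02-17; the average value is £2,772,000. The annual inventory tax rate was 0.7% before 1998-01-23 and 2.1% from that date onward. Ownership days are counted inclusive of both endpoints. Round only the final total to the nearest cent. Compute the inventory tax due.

£5,316.16

1998-01-01 to 1998-01-22: 22 days at 0.7% → £2,772,000 × 0.7% × 22/365 = £1,169.5562
1998-01-23 to 1998-02-17: 26 days at 2.1% → £2,772,000 × 2.1% × 26/365 = £4,146.6082
Total = £5,316.1644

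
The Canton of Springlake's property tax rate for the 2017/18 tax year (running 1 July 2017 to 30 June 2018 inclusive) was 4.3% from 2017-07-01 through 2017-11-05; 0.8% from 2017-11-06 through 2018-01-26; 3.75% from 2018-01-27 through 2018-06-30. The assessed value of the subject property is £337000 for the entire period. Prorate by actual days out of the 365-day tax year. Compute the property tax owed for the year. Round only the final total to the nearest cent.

2017-07-01 to 2017-11-05: 128 days at 4.3% → £337000 × 4.3% × 128/365 = £5081.7753
2017-11-06 to 2018-01-26: 82 days at 0.8% → £337000 × 0.8% × 82/365 = £605.6767
2018-01-27 to 2018-06-30: 155 days at 3.75% → £337000 × 3.75% × 155/365 = £5366.6096
Total = £11054.0616

£11054.06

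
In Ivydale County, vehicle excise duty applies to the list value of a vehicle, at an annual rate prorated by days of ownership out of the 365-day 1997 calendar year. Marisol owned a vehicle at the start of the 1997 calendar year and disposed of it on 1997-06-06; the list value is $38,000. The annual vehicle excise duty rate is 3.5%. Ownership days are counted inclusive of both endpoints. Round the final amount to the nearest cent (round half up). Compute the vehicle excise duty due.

Days held (1997-01-01 to 1997-06-06): 157 out of 365
Tax = $38,000 × 3.5% × 157/365 = $572.0822

$572.08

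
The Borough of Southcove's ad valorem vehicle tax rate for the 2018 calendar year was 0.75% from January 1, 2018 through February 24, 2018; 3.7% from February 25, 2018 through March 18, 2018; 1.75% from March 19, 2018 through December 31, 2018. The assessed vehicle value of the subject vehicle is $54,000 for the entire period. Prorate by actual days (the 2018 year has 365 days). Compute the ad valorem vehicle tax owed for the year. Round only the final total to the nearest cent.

$927.10

January 1 – February 24, 2018: 55 days at 0.75% → $54,000 × 0.75% × 55/365 = $61.0274
February 25 – March 18, 2018: 22 days at 3.7% → $54,000 × 3.7% × 22/365 = $120.4274
March 19 – December 31, 2018: 288 days at 1.75% → $54,000 × 1.75% × 288/365 = $745.6438
Total = $927.0986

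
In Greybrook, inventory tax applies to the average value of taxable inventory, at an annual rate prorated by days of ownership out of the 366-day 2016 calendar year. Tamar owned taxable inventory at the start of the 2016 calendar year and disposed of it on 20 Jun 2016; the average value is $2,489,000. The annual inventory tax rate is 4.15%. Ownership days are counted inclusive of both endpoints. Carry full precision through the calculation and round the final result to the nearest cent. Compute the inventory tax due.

$48,542.30

Days held (1 Jan – 20 Jun 2016): 172 out of 366
Tax = $2,489,000 × 4.15% × 172/366 = $48,542.3005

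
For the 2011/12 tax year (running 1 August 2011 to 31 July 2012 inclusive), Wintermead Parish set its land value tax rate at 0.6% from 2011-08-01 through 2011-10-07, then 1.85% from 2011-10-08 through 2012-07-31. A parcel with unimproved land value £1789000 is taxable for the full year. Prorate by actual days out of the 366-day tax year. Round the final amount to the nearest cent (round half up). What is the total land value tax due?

2011-08-01 to 2011-10-07: 68 days at 0.6% → £1789000 × 0.6% × 68/366 = £1994.2951
2011-10-08 to 2012-07-31: 298 days at 1.85% → £1789000 × 1.85% × 298/366 = £26947.4235
Total = £28941.7186

£28941.72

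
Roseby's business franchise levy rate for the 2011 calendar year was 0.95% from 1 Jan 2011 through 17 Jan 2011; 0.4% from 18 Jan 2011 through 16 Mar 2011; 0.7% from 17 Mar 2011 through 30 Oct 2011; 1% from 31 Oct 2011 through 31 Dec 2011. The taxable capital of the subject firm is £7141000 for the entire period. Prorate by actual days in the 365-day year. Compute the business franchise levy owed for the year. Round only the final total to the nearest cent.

1 Jan – 17 Jan 2011: 17 days at 0.95% → £7141000 × 0.95% × 17/365 = £3159.6479
18 Jan – 16 Mar 2011: 58 days at 0.4% → £7141000 × 0.4% × 58/365 = £4538.9370
17 Mar – 30 Oct 2011: 228 days at 0.7% → £7141000 × 0.7% × 228/365 = £31224.7562
31 Oct – 31 Dec 2011: 62 days at 1% → £7141000 × 1% × 62/365 = £12129.9178
Total = £51053.2589

£51053.26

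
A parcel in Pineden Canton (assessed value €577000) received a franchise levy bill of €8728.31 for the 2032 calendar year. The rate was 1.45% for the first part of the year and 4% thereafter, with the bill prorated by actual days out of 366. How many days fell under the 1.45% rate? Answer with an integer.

357 days

Let d = days at the first rate; then 366 − d days at the second rate.
€577000 × [1.45%·d + 4%·(366−d)] / 366 = €8728.31
Solving gives d = 357, so the new rate took effect on 23 Dec 2032.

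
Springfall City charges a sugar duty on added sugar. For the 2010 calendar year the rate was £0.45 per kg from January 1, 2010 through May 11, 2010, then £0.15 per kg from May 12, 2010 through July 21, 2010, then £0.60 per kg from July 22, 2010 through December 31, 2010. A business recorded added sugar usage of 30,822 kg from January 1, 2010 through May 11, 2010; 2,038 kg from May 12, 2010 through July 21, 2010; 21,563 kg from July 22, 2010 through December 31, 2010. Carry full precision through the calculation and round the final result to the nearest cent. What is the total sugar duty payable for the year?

January 1 – May 11, 2010: 30,822 kg at £0.45/kg → £13,869.90
May 12 – July 21, 2010: 2,038 kg at £0.15/kg → £305.70
July 22 – December 31, 2010: 21,563 kg at £0.60/kg → £12,937.80

£27,113.40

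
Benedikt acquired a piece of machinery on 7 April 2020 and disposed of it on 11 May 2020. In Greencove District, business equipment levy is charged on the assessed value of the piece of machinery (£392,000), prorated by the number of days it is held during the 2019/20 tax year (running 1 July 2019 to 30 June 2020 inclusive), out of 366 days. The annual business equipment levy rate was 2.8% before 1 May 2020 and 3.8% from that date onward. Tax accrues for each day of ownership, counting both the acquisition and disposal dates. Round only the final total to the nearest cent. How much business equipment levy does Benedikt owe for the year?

£1,167.43

7 April – 30 April 2020: 24 days at 2.8% → £392,000 × 2.8% × 24/366 = £719.7377
1 May – 11 May 2020: 11 days at 3.8% → £392,000 × 3.8% × 11/366 = £447.6940
Total = £1,167.4317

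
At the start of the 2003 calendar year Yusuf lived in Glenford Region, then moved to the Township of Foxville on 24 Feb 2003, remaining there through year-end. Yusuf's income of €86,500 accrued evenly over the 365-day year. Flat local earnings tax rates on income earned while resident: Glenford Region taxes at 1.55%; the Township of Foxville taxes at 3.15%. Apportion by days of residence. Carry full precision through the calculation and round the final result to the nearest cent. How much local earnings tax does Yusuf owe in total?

Glenford Region, 1 Jan – 23 Feb 2003: 54 days → €86,500 × 1.55% × 54/365 = €198.3575
The Township of Foxville, 24 Feb – 31 Dec 2003: 311 days → €86,500 × 3.15% × 311/365 = €2,321.6363
Total = €2,519.9938

€2,519.99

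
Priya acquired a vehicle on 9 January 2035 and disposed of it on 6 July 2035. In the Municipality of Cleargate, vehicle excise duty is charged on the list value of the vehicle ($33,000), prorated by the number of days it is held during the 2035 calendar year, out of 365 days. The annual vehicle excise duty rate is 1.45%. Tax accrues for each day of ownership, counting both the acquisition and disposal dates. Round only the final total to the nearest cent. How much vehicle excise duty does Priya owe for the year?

Days held (9 January – 6 July 2035): 179 out of 365
Tax = $33,000 × 1.45% × 179/365 = $234.6616

$234.66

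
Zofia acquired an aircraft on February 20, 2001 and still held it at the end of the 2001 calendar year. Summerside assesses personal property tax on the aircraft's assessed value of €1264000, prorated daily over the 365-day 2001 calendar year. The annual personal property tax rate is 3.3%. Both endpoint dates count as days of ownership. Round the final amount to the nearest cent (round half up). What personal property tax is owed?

€35998.03

Days held (February 20 – December 31, 2001): 315 out of 365
Tax = €1264000 × 3.3% × 315/365 = €35998.0274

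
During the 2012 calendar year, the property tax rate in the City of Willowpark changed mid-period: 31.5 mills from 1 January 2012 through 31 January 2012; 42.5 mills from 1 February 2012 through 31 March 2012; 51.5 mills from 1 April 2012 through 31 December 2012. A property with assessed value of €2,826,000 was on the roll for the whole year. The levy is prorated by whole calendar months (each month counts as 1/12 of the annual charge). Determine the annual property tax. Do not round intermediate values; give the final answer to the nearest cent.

€136,590.00

1 January – 31 January 2012: 1 month at 31.5 mills → €2,826,000 × 3.15% × 1/12 = €7,418.2500
1 February – 31 March 2012: 2 months at 42.5 mills → €2,826,000 × 4.25% × 2/12 = €20,017.5000
1 April – 31 December 2012: 9 months at 51.5 mills → €2,826,000 × 5.15% × 9/12 = €109,154.2500
Total = €136,590.0000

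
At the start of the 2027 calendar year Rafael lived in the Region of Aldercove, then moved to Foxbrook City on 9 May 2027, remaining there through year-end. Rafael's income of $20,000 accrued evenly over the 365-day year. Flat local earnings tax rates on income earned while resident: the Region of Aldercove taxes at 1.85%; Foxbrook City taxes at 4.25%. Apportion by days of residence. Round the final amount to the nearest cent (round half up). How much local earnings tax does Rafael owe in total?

The Region of Aldercove, 1 January – 8 May 2027: 128 days → $20,000 × 1.85% × 128/365 = $129.7534
Foxbrook City, 9 May – 31 December 2027: 237 days → $20,000 × 4.25% × 237/365 = $551.9178
Total = $681.6712

$681.67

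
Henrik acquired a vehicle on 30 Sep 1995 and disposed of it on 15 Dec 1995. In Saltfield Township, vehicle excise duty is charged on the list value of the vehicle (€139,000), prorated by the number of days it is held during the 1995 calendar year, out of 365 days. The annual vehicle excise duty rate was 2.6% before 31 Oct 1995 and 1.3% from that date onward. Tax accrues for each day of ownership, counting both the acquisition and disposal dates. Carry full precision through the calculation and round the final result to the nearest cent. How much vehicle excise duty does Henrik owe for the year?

€534.67

30 Sep – 30 Oct 1995: 31 days at 2.6% → €139,000 × 2.6% × 31/365 = €306.9425
31 Oct – 15 Dec 1995: 46 days at 1.3% → €139,000 × 1.3% × 46/365 = €227.7315
Total = €534.6740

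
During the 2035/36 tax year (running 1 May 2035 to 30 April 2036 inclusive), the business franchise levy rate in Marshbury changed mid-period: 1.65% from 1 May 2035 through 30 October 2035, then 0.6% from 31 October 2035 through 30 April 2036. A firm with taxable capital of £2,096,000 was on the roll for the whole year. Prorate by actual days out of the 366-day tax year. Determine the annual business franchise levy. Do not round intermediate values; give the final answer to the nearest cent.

1 May – 30 October 2035: 183 days at 1.65% → £2,096,000 × 1.65% × 183/366 = £17,292.0000
31 October 2035 – 30 April 2036: 183 days at 0.6% → £2,096,000 × 0.6% × 183/366 = £6,288.0000
Total = £23,580.0000

£23,580.00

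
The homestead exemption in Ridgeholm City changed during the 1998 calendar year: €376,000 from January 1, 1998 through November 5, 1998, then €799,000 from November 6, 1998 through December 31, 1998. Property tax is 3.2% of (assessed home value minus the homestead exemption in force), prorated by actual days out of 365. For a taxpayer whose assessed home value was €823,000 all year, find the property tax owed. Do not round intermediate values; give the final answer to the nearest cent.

January 1 – November 5, 1998: 309 days, exemption €376,000 → (€823,000 − €376,000) × 3.2% × 309/365 = €12,109.4137
November 6 – December 31, 1998: 56 days, exemption €799,000 → (€823,000 − €799,000) × 3.2% × 56/365 = €117.8301
Total = €12,227.2438

€12,227.24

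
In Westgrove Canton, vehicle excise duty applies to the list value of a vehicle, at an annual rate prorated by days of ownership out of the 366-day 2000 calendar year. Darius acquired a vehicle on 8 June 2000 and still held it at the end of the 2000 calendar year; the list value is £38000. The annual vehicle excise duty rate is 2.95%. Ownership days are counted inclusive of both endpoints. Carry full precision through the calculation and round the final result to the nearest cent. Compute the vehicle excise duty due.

Days held (8 June – 31 December 2000): 207 out of 366
Tax = £38000 × 2.95% × 207/366 = £634.0082

£634.01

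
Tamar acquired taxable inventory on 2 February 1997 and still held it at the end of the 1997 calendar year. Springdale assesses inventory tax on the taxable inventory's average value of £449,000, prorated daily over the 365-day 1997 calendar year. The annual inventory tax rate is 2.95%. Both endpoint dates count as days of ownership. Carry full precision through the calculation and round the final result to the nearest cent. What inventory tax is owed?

Days held (2 February – 31 December 1997): 333 out of 365
Tax = £449,000 × 2.95% × 333/365 = £12,084.2507

£12,084.25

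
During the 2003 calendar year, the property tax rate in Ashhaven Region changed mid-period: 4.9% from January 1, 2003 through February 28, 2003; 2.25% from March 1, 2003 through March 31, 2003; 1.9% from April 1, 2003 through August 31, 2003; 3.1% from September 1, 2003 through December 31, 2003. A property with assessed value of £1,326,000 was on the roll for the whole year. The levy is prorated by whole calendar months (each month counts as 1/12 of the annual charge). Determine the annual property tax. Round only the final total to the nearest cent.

£37,514.75

January 1 – February 28, 2003: 2 months at 4.9% → £1,326,000 × 4.9% × 2/12 = £10,829.0000
March 1 – March 31, 2003: 1 month at 2.25% → £1,326,000 × 2.25% × 1/12 = £2,486.2500
April 1 – August 31, 2003: 5 months at 1.9% → £1,326,000 × 1.9% × 5/12 = £10,497.5000
September 1 – December 31, 2003: 4 months at 3.1% → £1,326,000 × 3.1% × 4/12 = £13,702.0000
Total = £37,514.7500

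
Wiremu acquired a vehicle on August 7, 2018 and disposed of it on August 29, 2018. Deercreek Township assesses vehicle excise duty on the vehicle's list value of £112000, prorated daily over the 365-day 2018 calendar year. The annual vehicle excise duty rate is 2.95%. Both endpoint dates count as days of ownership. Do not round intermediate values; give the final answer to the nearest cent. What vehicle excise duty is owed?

Days held (August 7 – August 29, 2018): 23 out of 365
Tax = £112000 × 2.95% × 23/365 = £208.1973

£208.20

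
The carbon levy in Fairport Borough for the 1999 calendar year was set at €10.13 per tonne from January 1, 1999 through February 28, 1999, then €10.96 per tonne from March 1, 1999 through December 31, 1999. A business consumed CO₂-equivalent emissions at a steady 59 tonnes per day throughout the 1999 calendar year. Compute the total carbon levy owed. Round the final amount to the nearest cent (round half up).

€233,134.37

January 1 – February 28, 1999: 59 days × 59 tonnes/day = 3,481 tonnes at €10.13/tonne → €35,262.53
March 1 – December 31, 1999: 306 days × 59 tonnes/day = 18,054 tonnes at €10.96/tonne → €197,871.84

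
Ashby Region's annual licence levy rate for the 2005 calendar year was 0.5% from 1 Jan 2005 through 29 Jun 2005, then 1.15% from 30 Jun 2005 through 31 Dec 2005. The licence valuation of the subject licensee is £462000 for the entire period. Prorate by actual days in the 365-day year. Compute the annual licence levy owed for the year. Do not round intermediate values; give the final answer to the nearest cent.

£3832.07

1 Jan – 29 Jun 2005: 180 days at 0.5% → £462000 × 0.5% × 180/365 = £1139.1781
30 Jun – 31 Dec 2005: 185 days at 1.15% → £462000 × 1.15% × 185/365 = £2692.8904
Total = £3832.0685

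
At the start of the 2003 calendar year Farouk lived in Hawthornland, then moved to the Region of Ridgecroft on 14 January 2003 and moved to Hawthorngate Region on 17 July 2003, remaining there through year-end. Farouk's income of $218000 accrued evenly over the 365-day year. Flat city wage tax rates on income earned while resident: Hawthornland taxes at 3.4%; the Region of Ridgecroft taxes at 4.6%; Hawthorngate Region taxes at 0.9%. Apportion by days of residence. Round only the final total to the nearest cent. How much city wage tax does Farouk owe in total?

$6222.26

Hawthornland, 1 January – 13 January 2003: 13 days → $218000 × 3.4% × 13/365 = $263.9890
The Region of Ridgecroft, 14 January – 16 July 2003: 184 days → $218000 × 4.6% × 184/365 = $5055.2110
Hawthorngate Region, 17 July – 31 December 2003: 168 days → $218000 × 0.9% × 168/365 = $903.0575
Total = $6222.2575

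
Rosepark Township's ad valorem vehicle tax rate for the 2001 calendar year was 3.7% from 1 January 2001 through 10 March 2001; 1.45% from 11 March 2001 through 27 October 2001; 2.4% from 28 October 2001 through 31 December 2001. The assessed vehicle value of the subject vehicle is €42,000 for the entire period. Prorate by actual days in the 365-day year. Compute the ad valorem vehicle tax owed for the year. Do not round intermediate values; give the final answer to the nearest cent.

1 January – 10 March 2001: 69 days at 3.7% → €42,000 × 3.7% × 69/365 = €293.7699
11 March – 27 October 2001: 231 days at 1.45% → €42,000 × 1.45% × 231/365 = €385.4219
28 October – 31 December 2001: 65 days at 2.4% → €42,000 × 2.4% × 65/365 = €179.5068
Total = €858.6986

€858.70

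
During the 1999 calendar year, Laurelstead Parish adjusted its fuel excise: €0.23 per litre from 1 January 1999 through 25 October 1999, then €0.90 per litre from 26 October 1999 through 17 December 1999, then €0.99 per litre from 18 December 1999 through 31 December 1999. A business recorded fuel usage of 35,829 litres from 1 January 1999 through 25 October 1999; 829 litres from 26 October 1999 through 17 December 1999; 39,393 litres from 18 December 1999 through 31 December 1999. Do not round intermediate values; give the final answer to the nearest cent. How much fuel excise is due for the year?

€47985.84

1 January – 25 October 1999: 35,829 litres at €0.23/litre → €8240.67
26 October – 17 December 1999: 829 litres at €0.90/litre → €746.10
18 December – 31 December 1999: 39,393 litres at €0.99/litre → €38999.07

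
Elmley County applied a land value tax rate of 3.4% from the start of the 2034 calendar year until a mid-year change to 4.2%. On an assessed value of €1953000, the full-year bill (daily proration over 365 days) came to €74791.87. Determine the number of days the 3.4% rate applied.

169 days

Let d = days at the first rate; then 365 − d days at the second rate.
€1953000 × [3.4%·d + 4.2%·(365−d)] / 365 = €74791.87
Solving gives d = 169, so the new rate took effect on June 19, 2034.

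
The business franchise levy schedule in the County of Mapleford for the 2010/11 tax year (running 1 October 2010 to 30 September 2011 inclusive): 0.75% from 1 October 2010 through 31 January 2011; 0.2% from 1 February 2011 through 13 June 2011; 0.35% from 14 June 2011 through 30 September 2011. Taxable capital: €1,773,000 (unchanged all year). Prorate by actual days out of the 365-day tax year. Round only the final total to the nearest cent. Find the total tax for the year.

€7,626.33

1 October 2010 – 31 January 2011: 123 days at 0.75% → €1,773,000 × 0.75% × 123/365 = €4,481.0753
1 February – 13 June 2011: 133 days at 0.2% → €1,773,000 × 0.2% × 133/365 = €1,292.1041
14 June – 30 September 2011: 109 days at 0.35% → €1,773,000 × 0.35% × 109/365 = €1,853.1493
Total = €7,626.3288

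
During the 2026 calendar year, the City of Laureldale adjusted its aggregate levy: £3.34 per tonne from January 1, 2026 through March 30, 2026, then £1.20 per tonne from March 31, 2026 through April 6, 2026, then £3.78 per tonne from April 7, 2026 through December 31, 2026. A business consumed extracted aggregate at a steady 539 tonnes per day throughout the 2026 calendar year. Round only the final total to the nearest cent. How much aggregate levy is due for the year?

£712816.72

January 1 – March 30, 2026: 89 days × 539 tonnes/day = 47,971 tonnes at £3.34/tonne → £160223.14
March 31 – April 6, 2026: 7 days × 539 tonnes/day = 3,773 tonnes at £1.20/tonne → £4527.60
April 7 – December 31, 2026: 269 days × 539 tonnes/day = 144,991 tonnes at £3.78/tonne → £548065.98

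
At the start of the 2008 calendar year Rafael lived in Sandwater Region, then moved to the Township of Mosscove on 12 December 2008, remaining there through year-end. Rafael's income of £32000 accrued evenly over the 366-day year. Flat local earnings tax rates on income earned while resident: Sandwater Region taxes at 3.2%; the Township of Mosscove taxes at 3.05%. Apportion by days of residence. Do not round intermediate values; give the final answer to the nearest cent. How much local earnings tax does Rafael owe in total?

Sandwater Region, 1 January – 11 December 2008: 346 days → £32000 × 3.2% × 346/366 = £968.0437
The Township of Mosscove, 12 December – 31 December 2008: 20 days → £32000 × 3.05% × 20/366 = £53.3333
Total = £1021.3770

£1021.38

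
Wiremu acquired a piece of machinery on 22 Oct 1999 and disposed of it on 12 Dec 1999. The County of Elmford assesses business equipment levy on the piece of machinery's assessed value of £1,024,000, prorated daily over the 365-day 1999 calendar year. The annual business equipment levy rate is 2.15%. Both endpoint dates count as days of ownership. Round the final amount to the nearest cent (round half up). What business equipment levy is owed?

£3,136.53

Days held (22 Oct – 12 Dec 1999): 52 out of 365
Tax = £1,024,000 × 2.15% × 52/365 = £3,136.5260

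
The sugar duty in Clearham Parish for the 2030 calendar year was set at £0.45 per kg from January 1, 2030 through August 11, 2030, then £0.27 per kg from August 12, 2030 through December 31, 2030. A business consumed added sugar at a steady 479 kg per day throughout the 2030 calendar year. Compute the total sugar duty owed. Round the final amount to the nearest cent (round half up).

£66,432.51

January 1 – August 11, 2030: 223 days × 479 kg/day = 106,817 kg at £0.45/kg → £48,067.65
August 12 – December 31, 2030: 142 days × 479 kg/day = 68,018 kg at £0.27/kg → £18,364.86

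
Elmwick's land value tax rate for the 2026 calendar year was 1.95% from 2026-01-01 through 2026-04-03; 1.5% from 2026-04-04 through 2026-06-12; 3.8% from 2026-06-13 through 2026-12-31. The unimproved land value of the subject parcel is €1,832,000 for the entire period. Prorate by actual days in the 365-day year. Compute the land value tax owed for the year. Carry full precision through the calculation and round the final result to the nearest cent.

€52,899.63

2026-01-01 to 2026-04-03: 93 days at 1.95% → €1,832,000 × 1.95% × 93/365 = €9,102.2795
2026-04-04 to 2026-06-12: 70 days at 1.5% → €1,832,000 × 1.5% × 70/365 = €5,270.1370
2026-06-13 to 2026-12-31: 202 days at 3.8% → €1,832,000 × 3.8% × 202/365 = €38,527.2110
Total = €52,899.6274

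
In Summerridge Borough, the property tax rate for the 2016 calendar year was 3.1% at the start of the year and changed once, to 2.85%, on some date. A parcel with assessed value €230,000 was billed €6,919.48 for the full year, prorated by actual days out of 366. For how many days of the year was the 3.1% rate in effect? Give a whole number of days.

Let d = days at the first rate; then 366 − d days at the second rate.
€230,000 × [3.1%·d + 2.85%·(366−d)] / 366 = €6,919.48
Solving gives d = 232, so the new rate took effect on August 20, 2016.

232 days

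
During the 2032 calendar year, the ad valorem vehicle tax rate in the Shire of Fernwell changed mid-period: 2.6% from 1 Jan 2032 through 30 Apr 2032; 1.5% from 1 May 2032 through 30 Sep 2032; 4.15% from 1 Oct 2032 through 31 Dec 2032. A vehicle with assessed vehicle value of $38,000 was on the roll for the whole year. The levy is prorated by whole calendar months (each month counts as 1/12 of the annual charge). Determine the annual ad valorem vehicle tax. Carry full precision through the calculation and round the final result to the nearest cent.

1 Jan – 30 Apr 2032: 4 months at 2.6% → $38,000 × 2.6% × 4/12 = $329.3333
1 May – 30 Sep 2032: 5 months at 1.5% → $38,000 × 1.5% × 5/12 = $237.5000
1 Oct – 31 Dec 2032: 3 months at 4.15% → $38,000 × 4.15% × 3/12 = $394.2500
Total = $961.0833

$961.08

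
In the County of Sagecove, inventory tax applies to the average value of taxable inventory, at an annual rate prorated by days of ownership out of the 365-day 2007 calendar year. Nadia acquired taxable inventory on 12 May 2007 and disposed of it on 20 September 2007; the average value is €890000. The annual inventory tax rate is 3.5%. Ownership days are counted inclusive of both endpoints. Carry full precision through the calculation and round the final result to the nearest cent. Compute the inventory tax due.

Days held (12 May – 20 September 2007): 132 out of 365
Tax = €890000 × 3.5% × 132/365 = €11265.2055

€11265.21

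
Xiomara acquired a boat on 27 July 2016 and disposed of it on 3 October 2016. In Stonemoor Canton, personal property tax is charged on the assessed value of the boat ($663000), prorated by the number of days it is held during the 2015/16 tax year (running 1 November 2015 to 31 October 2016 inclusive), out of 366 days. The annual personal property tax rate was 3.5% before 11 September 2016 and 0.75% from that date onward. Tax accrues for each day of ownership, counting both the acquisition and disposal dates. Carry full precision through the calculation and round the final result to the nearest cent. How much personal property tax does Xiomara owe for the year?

27 July – 10 September 2016: 46 days at 3.5% → $663000 × 3.5% × 46/366 = $2916.4754
11 September – 3 October 2016: 23 days at 0.75% → $663000 × 0.75% × 23/366 = $312.4795
Total = $3228.9549

$3228.95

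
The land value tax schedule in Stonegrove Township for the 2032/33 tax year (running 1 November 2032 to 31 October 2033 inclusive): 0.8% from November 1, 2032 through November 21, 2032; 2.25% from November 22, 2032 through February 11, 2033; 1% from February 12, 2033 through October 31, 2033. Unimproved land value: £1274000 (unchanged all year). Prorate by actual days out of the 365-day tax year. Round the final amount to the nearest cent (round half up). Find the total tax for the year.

November 1 – November 21, 2032: 21 days at 0.8% → £1274000 × 0.8% × 21/365 = £586.3890
November 22, 2032 – February 11, 2033: 82 days at 2.25% → £1274000 × 2.25% × 82/365 = £6439.8082
February 12 – October 31, 2033: 262 days at 1% → £1274000 × 1% × 262/365 = £9144.8767
Total = £16171.0740

£16171.07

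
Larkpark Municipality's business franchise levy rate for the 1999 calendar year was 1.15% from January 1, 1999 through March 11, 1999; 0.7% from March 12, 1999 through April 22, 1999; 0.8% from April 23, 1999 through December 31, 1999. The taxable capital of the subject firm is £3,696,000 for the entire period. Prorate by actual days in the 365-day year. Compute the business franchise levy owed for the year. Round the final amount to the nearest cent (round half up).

January 1 – March 11, 1999: 70 days at 1.15% → £3,696,000 × 1.15% × 70/365 = £8,151.4521
March 12 – April 22, 1999: 42 days at 0.7% → £3,696,000 × 0.7% × 42/365 = £2,977.0521
April 23 – December 31, 1999: 253 days at 0.8% → £3,696,000 × 0.8% × 253/365 = £20,495.0795
Total = £31,623.5836

£31,623.58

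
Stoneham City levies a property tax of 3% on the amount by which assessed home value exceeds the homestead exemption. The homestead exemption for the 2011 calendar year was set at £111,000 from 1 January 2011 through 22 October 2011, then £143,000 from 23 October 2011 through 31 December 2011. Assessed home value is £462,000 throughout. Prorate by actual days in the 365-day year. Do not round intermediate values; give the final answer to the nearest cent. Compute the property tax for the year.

£10,345.89

1 January – 22 October 2011: 295 days, exemption £111,000 → (£462,000 − £111,000) × 3% × 295/365 = £8,510.5479
23 October – 31 December 2011: 70 days, exemption £143,000 → (£462,000 − £143,000) × 3% × 70/365 = £1,835.3425
Total = £10,345.8904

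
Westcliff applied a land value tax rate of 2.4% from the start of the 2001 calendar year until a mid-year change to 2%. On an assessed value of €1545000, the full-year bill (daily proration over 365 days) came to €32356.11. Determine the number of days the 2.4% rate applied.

Let d = days at the first rate; then 365 − d days at the second rate.
€1545000 × [2.4%·d + 2%·(365−d)] / 365 = €32356.11
Solving gives d = 86, so the new rate took effect on 28 Mar 2001.

86 days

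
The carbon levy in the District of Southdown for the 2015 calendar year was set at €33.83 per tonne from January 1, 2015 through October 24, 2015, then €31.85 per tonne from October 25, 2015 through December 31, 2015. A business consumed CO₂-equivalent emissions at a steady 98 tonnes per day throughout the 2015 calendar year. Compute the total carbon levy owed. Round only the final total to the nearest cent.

€1,196,904.38

January 1 – October 24, 2015: 297 days × 98 tonnes/day = 29,106 tonnes at €33.83/tonne → €984,655.98
October 25 – December 31, 2015: 68 days × 98 tonnes/day = 6,664 tonnes at €31.85/tonne → €212,248.40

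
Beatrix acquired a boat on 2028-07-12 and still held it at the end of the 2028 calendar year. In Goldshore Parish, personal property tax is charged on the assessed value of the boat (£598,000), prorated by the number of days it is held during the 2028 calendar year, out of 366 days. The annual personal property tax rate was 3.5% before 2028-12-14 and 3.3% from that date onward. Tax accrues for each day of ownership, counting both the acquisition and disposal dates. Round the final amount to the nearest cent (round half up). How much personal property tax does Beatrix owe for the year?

£9,834.32

2028-07-12 to 2028-12-13: 155 days at 3.5% → £598,000 × 3.5% × 155/366 = £8,863.7978
2028-12-14 to 2028-12-31: 18 days at 3.3% → £598,000 × 3.3% × 18/366 = £970.5246
Total = £9,834.3224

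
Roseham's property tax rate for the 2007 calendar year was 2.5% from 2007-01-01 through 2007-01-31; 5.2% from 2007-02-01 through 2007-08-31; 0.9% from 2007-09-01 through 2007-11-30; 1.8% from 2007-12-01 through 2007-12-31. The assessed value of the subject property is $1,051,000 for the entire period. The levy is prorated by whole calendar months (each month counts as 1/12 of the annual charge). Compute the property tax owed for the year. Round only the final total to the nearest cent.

$38,011.17

2007-01-01 to 2007-01-31: 1 month at 2.5% → $1,051,000 × 2.5% × 1/12 = $2,189.5833
2007-02-01 to 2007-08-31: 7 months at 5.2% → $1,051,000 × 5.2% × 7/12 = $31,880.3333
2007-09-01 to 2007-11-30: 3 months at 0.9% → $1,051,000 × 0.9% × 3/12 = $2,364.7500
2007-12-01 to 2007-12-31: 1 month at 1.8% → $1,051,000 × 1.8% × 1/12 = $1,576.5000
Total = $38,011.1667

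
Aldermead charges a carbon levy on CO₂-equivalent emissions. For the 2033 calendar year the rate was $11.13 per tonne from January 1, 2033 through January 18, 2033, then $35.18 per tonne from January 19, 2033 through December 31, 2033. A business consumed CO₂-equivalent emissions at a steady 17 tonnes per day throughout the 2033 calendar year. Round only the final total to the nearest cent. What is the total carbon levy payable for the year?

January 1 – January 18, 2033: 18 days × 17 tonnes/day = 306 tonnes at $11.13/tonne → $3,405.78
January 19 – December 31, 2033: 347 days × 17 tonnes/day = 5,899 tonnes at $35.18/tonne → $207,526.82

$210,932.60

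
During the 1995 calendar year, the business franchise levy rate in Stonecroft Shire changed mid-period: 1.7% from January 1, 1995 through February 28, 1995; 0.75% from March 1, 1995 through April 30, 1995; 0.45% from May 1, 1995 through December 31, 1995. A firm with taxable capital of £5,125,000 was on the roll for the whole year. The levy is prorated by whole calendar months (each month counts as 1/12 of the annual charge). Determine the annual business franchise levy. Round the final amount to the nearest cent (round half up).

January 1 – February 28, 1995: 2 months at 1.7% → £5,125,000 × 1.7% × 2/12 = £14,520.8333
March 1 – April 30, 1995: 2 months at 0.75% → £5,125,000 × 0.75% × 2/12 = £6,406.2500
May 1 – December 31, 1995: 8 months at 0.45% → £5,125,000 × 0.45% × 8/12 = £15,375.0000
Total = £36,302.0833

£36,302.08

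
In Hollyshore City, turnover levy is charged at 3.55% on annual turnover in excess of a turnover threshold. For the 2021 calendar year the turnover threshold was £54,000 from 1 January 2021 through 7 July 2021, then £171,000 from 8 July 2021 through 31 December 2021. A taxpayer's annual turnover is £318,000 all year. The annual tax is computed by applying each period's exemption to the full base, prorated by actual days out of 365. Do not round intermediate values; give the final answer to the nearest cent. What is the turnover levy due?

1 January – 7 July 2021: 188 days, exemption £54,000 → (£318,000 − £54,000) × 3.55% × 188/365 = £4,827.2219
8 July – 31 December 2021: 177 days, exemption £171,000 → (£318,000 − £171,000) × 3.55% × 177/365 = £2,530.6151
Total = £7,357.8370

£7,357.84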